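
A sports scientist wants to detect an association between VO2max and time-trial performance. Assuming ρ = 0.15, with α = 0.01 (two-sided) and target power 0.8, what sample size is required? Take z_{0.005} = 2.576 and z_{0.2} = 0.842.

Fisher's z: C = ½·ln((1+r)/(1−r)) = ½·ln(1.3529) = 0.1511.
n = ((z_{α/2} + z_β)/C)² + 3.
(2.576 + 0.842) / 0.1511 = 3.418 / 0.1511 = 22.621.
n = 22.621² + 3 = 511.70 + 3 = 514.7.
Round up.

n = 515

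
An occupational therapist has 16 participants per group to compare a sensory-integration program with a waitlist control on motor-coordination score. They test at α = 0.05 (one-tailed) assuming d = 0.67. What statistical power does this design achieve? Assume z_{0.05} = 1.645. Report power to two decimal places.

For two equal groups, power = Φ(d·√(n/2) − z_{α}).
d·√(n/2) = 0.67 × √(16/2) = 0.67 × 2.828 = 1.895.
z_β = 1.895 − 1.645 = 0.250.
Power = Φ(0.250) = 0.599.

power ≈ 0.60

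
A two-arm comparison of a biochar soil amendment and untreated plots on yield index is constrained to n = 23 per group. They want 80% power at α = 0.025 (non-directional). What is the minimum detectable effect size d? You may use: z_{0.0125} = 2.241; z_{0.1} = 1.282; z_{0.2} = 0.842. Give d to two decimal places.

For two independent groups of n = 23 each: d_min = (z_{α/2} + z_β)·√(2/n).
z-sum = 2.241 + 0.842 = 3.083.
d_min = 3.083 × √(2/23) = 3.083 × 0.2949 = 0.909.

d_min ≈ 0.91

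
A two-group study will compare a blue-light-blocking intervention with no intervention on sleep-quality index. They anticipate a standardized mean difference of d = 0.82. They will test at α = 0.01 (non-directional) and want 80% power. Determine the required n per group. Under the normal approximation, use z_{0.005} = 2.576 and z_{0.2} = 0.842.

For two independent groups with equal n: n = 2·((z_{α/2} + z_β) / d)².
z_{α/2} + z_β = 2.576 + 0.842 = 3.418.
n = 2 × (3.418 / 0.82)² = 2 × 4.168² = 2 × 17.37 = 34.7.
Round up to the next whole participant.

n = 35 per group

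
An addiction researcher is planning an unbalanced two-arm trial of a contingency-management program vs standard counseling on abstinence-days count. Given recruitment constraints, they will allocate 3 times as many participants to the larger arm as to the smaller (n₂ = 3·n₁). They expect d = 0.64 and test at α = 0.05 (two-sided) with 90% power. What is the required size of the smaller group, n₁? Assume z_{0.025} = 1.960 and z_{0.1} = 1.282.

With allocation ratio k = n₂/n₁ = 3, Var(x̄₁−x̄₂) = σ²(1/n₁ + 1/(k·n₁)) = σ²·(k+1)/(k·n₁).
So n₁ = (1 + 1/k)·((z_{α/2} + z_β)/d)² = 1.333 × (3.242/0.64)².
n₁ = 1.333 × 25.66 = 34.2.
Round up: n₁ = 35, giving n₂ = 3 × 35 = 105.

n₁ = 35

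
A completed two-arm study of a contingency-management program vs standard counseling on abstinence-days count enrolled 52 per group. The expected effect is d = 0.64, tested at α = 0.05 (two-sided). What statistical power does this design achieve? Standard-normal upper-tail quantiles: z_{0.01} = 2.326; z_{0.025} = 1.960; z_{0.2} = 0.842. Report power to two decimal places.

power ≈ 0.90

For two equal groups, power = Φ(d·√(n/2) − z_{α/2}).
d·√(n/2) = 0.64 × √(52/2) = 0.64 × 5.099 = 3.263.
z_β = 3.263 − 1.960 = 1.303.
Power = Φ(1.303) = 0.904.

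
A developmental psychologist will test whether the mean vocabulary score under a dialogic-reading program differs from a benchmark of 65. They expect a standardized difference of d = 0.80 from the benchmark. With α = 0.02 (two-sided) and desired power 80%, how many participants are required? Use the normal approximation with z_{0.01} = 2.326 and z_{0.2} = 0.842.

For a one-sample test: n = ((z_{α/2} + z_β) / d)².
z_{α/2} + z_β = 2.326 + 0.842 = 3.168.
n = (3.168 / 0.80)² = 3.960² = 15.68.
Round up.

n = 16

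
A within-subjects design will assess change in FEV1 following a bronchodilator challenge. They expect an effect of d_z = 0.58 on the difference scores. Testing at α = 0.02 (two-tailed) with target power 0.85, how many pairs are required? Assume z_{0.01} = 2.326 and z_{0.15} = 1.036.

n = 34 pairs

For a paired (one-sample on differences) test: n = ((z_{α/2} + z_β) / d)².
z_{α/2} + z_β = 2.326 + 1.036 = 3.362.
n = (3.362 / 0.58)² = 5.797² = 33.60.
Round up.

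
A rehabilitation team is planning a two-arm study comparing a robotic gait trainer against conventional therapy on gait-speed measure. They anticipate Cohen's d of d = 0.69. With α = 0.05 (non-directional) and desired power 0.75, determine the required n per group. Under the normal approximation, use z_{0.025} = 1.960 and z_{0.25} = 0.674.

n = 30 per group

For two independent groups with equal n: n = 2·((z_{α/2} + z_β) / d)².
z_{α/2} + z_β = 1.960 + 0.674 = 2.634.
n = 2 × (2.634 / 0.69)² = 2 × 3.817² = 2 × 14.57 = 29.1.
Round up to the next whole participant.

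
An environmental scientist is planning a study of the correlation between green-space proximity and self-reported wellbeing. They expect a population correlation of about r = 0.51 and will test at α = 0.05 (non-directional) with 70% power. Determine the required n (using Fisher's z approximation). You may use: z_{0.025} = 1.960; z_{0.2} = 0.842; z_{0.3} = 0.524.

Fisher's z: C = ½·ln((1+r)/(1−r)) = ½·ln(3.0816) = 0.5627.
n = ((z_{α/2} + z_β)/C)² + 3.
(1.960 + 0.524) / 0.5627 = 2.484 / 0.5627 = 4.414.
n = 4.414² + 3 = 19.49 + 3 = 22.5.
Round up.

n = 23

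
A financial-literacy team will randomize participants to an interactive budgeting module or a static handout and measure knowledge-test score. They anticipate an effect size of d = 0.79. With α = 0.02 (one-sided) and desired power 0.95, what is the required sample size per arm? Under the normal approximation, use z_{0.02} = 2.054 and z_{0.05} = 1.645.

For two independent groups with equal n: n = 2·((z_{α} + z_β) / d)².
z_{α} + z_β = 2.054 + 1.645 = 3.699.
n = 2 × (3.699 / 0.79)² = 2 × 4.682² = 2 × 21.92 = 43.8.
Round up to the next whole participant.

n = 44 per group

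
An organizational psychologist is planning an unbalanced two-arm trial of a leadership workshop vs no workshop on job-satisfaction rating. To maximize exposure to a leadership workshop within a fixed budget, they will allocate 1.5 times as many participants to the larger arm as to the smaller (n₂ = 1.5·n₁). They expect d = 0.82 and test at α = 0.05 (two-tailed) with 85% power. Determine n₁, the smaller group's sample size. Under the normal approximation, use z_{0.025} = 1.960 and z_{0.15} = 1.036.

With allocation ratio k = n₂/n₁ = 1.5, Var(x̄₁−x̄₂) = σ²(1/n₁ + 1/(k·n₁)) = σ²·(k+1)/(k·n₁).
So n₁ = (1 + 1/k)·((z_{α/2} + z_β)/d)² = 1.667 × (2.996/0.82)².
n₁ = 1.667 × 13.35 = 22.2.
Round up: n₁ = 23, giving n₂ = ⌈1.5 × 23⌉ = ⌈34.5⌉ = 35.

n₁ = 23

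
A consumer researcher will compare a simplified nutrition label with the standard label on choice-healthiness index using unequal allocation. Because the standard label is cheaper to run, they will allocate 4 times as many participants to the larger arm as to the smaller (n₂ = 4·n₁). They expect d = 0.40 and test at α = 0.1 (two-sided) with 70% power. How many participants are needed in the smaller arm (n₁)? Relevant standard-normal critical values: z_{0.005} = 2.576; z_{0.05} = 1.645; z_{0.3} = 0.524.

With allocation ratio k = n₂/n₁ = 4, Var(x̄₁−x̄₂) = σ²(1/n₁ + 1/(k·n₁)) = σ²·(k+1)/(k·n₁).
So n₁ = (1 + 1/k)·((z_{α/2} + z_β)/d)² = 1.250 × (2.169/0.40)².
n₁ = 1.250 × 29.40 = 36.8.
Round up: n₁ = 37, giving n₂ = 4 × 37 = 148.

n₁ = 37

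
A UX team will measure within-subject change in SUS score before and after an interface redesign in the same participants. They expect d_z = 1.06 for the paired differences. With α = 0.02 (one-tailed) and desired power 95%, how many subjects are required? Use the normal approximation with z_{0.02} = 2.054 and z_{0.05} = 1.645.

n = 13 pairs

For a paired (one-sample on differences) test: n = ((z_{α} + z_β) / d)².
z_{α} + z_β = 2.054 + 1.645 = 3.699.
n = (3.699 / 1.06)² = 3.490² = 12.18.
Round up.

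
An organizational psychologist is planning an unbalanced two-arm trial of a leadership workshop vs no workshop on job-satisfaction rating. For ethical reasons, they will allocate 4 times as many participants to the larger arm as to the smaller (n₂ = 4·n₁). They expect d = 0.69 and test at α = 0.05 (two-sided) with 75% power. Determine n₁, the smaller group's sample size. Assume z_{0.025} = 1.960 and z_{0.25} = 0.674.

With allocation ratio k = n₂/n₁ = 4, Var(x̄₁−x̄₂) = σ²(1/n₁ + 1/(k·n₁)) = σ²·(k+1)/(k·n₁).
So n₁ = (1 + 1/k)·((z_{α/2} + z_β)/d)² = 1.250 × (2.634/0.69)².
n₁ = 1.250 × 14.57 = 18.2.
Round up: n₁ = 19, giving n₂ = 4 × 19 = 76.

n₁ = 19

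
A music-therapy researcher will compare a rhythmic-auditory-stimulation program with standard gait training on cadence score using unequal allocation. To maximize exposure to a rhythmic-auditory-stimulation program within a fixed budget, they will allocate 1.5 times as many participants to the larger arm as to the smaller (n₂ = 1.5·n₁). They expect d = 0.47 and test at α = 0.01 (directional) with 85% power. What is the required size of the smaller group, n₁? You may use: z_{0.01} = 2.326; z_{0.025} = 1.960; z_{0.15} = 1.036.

n₁ = 86

With allocation ratio k = n₂/n₁ = 1.5, Var(x̄₁−x̄₂) = σ²(1/n₁ + 1/(k·n₁)) = σ²·(k+1)/(k·n₁).
So n₁ = (1 + 1/k)·((z_{α} + z_β)/d)² = 1.667 × (3.362/0.47)².
n₁ = 1.667 × 51.17 = 85.3.
Round up: n₁ = 86, giving n₂ = 1.5 × 86 = 129.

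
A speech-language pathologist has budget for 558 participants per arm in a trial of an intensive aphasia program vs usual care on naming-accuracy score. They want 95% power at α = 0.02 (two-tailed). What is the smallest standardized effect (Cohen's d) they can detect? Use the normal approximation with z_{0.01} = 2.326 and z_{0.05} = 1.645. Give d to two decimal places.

For two independent groups of n = 558 each: d_min = (z_{α/2} + z_β)·√(2/n).
z-sum = 2.326 + 1.645 = 3.971.
d_min = 3.971 × √(2/558) = 3.971 × 0.0599 = 0.238.

d_min ≈ 0.24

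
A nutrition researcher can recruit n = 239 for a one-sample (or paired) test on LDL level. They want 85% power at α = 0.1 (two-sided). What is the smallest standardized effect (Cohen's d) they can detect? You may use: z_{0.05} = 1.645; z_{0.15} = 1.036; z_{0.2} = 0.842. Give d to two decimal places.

For a single sample (or paired design) of n = 239: d_min = (z_{α/2} + z_β)/√n.
z-sum = 1.645 + 1.036 = 2.681.
d_min = 2.681 / √239 = 2.681 / 15.460 = 0.173.

d_min ≈ 0.17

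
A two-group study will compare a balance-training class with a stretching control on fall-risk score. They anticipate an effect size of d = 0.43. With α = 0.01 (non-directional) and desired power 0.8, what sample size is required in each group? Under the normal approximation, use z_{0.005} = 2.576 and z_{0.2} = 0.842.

For two independent groups with equal n: n = 2·((z_{α/2} + z_β) / d)².
z_{α/2} + z_β = 2.576 + 0.842 = 3.418.
n = 2 × (3.418 / 0.43)² = 2 × 7.949² = 2 × 63.18 = 126.4.
Round up to the next whole participant.

n = 127 per group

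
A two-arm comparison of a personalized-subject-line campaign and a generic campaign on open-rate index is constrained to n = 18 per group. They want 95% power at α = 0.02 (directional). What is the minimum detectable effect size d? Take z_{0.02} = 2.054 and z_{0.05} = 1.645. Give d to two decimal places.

d_min ≈ 1.23

For two independent groups of n = 18 each: d_min = (z_{α} + z_β)·√(2/n).
z-sum = 2.054 + 1.645 = 3.699.
d_min = 3.699 × √(2/18) = 3.699 × 0.3333 = 1.233.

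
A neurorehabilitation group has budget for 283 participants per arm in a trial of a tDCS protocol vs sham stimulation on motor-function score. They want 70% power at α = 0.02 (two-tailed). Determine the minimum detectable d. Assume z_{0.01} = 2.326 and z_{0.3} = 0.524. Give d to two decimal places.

For two independent groups of n = 283 each: d_min = (z_{α/2} + z_β)·√(2/n).
z-sum = 2.326 + 0.524 = 2.850.
d_min = 2.850 × √(2/283) = 2.850 × 0.0841 = 0.240.

d_min ≈ 0.24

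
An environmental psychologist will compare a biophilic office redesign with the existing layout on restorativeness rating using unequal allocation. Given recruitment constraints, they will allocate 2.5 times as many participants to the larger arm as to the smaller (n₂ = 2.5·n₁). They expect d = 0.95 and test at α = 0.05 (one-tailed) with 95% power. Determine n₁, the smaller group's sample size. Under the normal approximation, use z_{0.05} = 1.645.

With allocation ratio k = n₂/n₁ = 2.5, Var(x̄₁−x̄₂) = σ²(1/n₁ + 1/(k·n₁)) = σ²·(k+1)/(k·n₁).
So n₁ = (1 + 1/k)·((z_{α} + z_β)/d)² = 1.400 × (3.290/0.95)².
n₁ = 1.400 × 11.99 = 16.8.
Round up: n₁ = 17, giving n₂ = ⌈2.5 × 17⌉ = ⌈42.5⌉ = 43.

n₁ = 17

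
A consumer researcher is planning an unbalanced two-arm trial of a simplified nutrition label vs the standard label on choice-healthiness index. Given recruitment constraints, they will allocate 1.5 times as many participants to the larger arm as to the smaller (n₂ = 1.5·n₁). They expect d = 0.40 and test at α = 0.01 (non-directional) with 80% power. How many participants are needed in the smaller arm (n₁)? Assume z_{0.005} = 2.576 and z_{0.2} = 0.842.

With allocation ratio k = n₂/n₁ = 1.5, Var(x̄₁−x̄₂) = σ²(1/n₁ + 1/(k·n₁)) = σ²·(k+1)/(k·n₁).
So n₁ = (1 + 1/k)·((z_{α/2} + z_β)/d)² = 1.667 × (3.418/0.40)².
n₁ = 1.667 × 73.02 = 121.7.
Round up: n₁ = 122, giving n₂ = 1.5 × 122 = 183.

n₁ = 122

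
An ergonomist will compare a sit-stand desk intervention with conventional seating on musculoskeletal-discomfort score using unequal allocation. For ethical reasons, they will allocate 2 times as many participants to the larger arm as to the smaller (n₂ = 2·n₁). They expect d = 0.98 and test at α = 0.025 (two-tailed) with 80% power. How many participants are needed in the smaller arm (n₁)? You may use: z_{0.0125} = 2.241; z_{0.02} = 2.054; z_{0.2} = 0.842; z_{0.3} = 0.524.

With allocation ratio k = n₂/n₁ = 2, Var(x̄₁−x̄₂) = σ²(1/n₁ + 1/(k·n₁)) = σ²·(k+1)/(k·n₁).
So n₁ = (1 + 1/k)·((z_{α/2} + z_β)/d)² = 1.500 × (3.083/0.98)².
n₁ = 1.500 × 9.90 = 14.8.
Round up: n₁ = 15, giving n₂ = 2 × 15 = 30.

n₁ = 15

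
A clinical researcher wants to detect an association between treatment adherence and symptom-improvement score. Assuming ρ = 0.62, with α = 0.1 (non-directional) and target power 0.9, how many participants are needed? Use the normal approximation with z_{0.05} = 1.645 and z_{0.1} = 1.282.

Fisher's z: C = ½·ln((1+r)/(1−r)) = ½·ln(4.2632) = 0.7250.
n = ((z_{α/2} + z_β)/C)² + 3.
(1.645 + 1.282) / 0.7250 = 2.927 / 0.7250 = 4.037.
n = 4.037² + 3 = 16.30 + 3 = 19.3.
Round up.

n = 20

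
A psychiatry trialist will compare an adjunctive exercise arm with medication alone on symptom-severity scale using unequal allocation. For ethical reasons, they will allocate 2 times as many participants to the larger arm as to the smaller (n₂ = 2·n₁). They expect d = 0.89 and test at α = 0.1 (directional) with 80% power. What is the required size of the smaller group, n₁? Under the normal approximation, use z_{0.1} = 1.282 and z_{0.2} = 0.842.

With allocation ratio k = n₂/n₁ = 2, Var(x̄₁−x̄₂) = σ²(1/n₁ + 1/(k·n₁)) = σ²·(k+1)/(k·n₁).
So n₁ = (1 + 1/k)·((z_{α} + z_β)/d)² = 1.500 × (2.124/0.89)².
n₁ = 1.500 × 5.70 = 8.5.
Round up: n₁ = 9, giving n₂ = 2 × 9 = 18.

n₁ = 9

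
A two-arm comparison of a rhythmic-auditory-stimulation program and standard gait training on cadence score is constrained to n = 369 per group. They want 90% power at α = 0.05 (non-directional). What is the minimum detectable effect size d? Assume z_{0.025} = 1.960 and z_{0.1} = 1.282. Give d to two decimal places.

For two independent groups of n = 369 each: d_min = (z_{α/2} + z_β)·√(2/n).
z-sum = 1.960 + 1.282 = 3.242.
d_min = 3.242 × √(2/369) = 3.242 × 0.0736 = 0.239.

d_min ≈ 0.24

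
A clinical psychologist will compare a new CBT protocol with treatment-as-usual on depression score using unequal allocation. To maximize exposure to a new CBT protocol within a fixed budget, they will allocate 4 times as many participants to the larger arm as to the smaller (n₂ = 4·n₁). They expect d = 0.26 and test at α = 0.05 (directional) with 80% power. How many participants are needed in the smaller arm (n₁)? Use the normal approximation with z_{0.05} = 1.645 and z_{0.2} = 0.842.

With allocation ratio k = n₂/n₁ = 4, Var(x̄₁−x̄₂) = σ²(1/n₁ + 1/(k·n₁)) = σ²·(k+1)/(k·n₁).
So n₁ = (1 + 1/k)·((z_{α} + z_β)/d)² = 1.250 × (2.487/0.26)².
n₁ = 1.250 × 91.50 = 114.4.
Round up: n₁ = 115, giving n₂ = 4 × 115 = 460.

n₁ = 115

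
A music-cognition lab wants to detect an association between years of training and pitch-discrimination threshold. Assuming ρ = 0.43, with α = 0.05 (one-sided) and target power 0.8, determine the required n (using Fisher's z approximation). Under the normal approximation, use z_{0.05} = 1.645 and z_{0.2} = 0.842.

Fisher's z: C = ½·ln((1+r)/(1−r)) = ½·ln(2.5088) = 0.4599.
n = ((z_{α} + z_β)/C)² + 3.
(1.645 + 0.842) / 0.4599 = 2.487 / 0.4599 = 5.408.
n = 5.408² + 3 = 29.24 + 3 = 32.2.
Round up.

n = 33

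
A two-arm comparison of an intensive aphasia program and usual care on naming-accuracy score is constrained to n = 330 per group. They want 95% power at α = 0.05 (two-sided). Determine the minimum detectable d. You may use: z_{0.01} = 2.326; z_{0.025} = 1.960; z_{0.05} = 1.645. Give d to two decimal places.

d_min ≈ 0.28

For two independent groups of n = 330 each: d_min = (z_{α/2} + z_β)·√(2/n).
z-sum = 1.960 + 1.645 = 3.605.
d_min = 3.605 × √(2/330) = 3.605 × 0.0778 = 0.281.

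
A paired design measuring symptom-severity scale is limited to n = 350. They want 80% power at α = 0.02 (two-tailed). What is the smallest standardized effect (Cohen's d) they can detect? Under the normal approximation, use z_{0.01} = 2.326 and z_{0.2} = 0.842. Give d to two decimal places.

For a single sample (or paired design) of n = 350: d_min = (z_{α/2} + z_β)/√n.
z-sum = 2.326 + 0.842 = 3.168.
d_min = 3.168 / √350 = 3.168 / 18.708 = 0.169.

d_min ≈ 0.17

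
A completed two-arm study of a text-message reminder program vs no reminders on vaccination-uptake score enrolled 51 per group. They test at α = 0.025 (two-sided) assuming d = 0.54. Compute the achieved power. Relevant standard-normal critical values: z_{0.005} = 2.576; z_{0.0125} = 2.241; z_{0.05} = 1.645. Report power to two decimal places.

For two equal groups, power = Φ(d·√(n/2) − z_{α/2}).
d·√(n/2) = 0.54 × √(51/2) = 0.54 × 5.050 = 2.727.
z_β = 2.727 − 2.241 = 0.486.
Power = Φ(0.486) = 0.686.

power ≈ 0.69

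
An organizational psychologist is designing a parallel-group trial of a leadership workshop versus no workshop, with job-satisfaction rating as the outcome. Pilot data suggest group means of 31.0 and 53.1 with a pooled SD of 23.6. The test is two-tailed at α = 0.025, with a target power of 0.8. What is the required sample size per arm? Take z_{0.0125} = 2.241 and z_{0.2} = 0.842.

Cohen's d = |M₁ − M₂| / SD_pooled = |31.0 − 53.1| / 23.6 = 22.1 / 23.6 = 0.936.
For two independent groups with equal n: n = 2·((z_{α/2} + z_β) / d)².
z_{α/2} + z_β = 2.241 + 0.842 = 3.083.
n = 2 × (3.083 / 0.936)² = 2 × 3.294² = 2 × 10.85 = 21.7.
Round up to the next whole participant.

n = 22 per group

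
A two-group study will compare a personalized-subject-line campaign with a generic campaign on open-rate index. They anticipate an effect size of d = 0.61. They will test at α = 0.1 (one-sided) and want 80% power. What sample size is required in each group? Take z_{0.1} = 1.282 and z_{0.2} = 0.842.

n = 25 per group

For two independent groups with equal n: n = 2·((z_{α} + z_β) / d)².
z_{α} + z_β = 1.282 + 0.842 = 2.124.
n = 2 × (2.124 / 0.61)² = 2 × 3.482² = 2 × 12.12 = 24.2.
Round up to the next whole participant.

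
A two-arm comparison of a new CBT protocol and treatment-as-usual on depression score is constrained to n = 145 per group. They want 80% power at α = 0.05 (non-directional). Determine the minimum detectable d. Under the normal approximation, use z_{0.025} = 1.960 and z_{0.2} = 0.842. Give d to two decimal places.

d_min ≈ 0.33

For two independent groups of n = 145 each: d_min = (z_{α/2} + z_β)·√(2/n).
z-sum = 1.960 + 0.842 = 2.802.
d_min = 2.802 × √(2/145) = 2.802 × 0.1174 = 0.329.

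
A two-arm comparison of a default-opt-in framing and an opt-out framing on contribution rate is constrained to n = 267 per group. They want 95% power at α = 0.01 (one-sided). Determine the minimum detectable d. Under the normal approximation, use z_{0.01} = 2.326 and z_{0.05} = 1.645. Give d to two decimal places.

d_min ≈ 0.34

For two independent groups of n = 267 each: d_min = (z_{α} + z_β)·√(2/n).
z-sum = 2.326 + 1.645 = 3.971.
d_min = 3.971 × √(2/267) = 3.971 × 0.0865 = 0.344.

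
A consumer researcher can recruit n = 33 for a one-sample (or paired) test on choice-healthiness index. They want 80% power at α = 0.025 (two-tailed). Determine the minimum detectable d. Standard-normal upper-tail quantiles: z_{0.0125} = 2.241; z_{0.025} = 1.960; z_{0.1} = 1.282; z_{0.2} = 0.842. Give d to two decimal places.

For a single sample (or paired design) of n = 33: d_min = (z_{α/2} + z_β)/√n.
z-sum = 2.241 + 0.842 = 3.083.
d_min = 3.083 / √33 = 3.083 / 5.745 = 0.537.

d_min ≈ 0.54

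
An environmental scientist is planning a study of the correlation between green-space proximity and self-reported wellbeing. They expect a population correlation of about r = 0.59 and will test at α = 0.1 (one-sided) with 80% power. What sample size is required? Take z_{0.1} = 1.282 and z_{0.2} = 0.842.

Fisher's z: C = ½·ln((1+r)/(1−r)) = ½·ln(3.8780) = 0.6777.
n = ((z_{α} + z_β)/C)² + 3.
(1.282 + 0.842) / 0.6777 = 2.124 / 0.6777 = 3.134.
n = 3.134² + 3 = 9.82 + 3 = 12.8.
Round up.

n = 13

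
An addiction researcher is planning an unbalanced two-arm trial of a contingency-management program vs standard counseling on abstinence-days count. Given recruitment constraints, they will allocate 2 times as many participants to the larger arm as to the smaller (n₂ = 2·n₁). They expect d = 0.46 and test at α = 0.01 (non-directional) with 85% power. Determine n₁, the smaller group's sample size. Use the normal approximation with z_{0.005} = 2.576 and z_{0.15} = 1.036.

n₁ = 93

With allocation ratio k = n₂/n₁ = 2, Var(x̄₁−x̄₂) = σ²(1/n₁ + 1/(k·n₁)) = σ²·(k+1)/(k·n₁).
So n₁ = (1 + 1/k)·((z_{α/2} + z_β)/d)² = 1.500 × (3.612/0.46)².
n₁ = 1.500 × 61.66 = 92.5.
Round up: n₁ = 93, giving n₂ = 2 × 93 = 186.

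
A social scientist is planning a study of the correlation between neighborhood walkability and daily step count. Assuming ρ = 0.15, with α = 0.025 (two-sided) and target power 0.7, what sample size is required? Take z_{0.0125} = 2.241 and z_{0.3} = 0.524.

Fisher's z: C = ½·ln((1+r)/(1−r)) = ½·ln(1.3529) = 0.1511.
n = ((z_{α/2} + z_β)/C)² + 3.
(2.241 + 0.524) / 0.1511 = 2.765 / 0.1511 = 18.299.
n = 18.299² + 3 = 334.86 + 3 = 337.9.
Round up.

n = 338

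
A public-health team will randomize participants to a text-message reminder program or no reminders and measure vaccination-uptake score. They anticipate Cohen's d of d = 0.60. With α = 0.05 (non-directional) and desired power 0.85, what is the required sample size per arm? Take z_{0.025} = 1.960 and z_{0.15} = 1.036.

n = 50 per group

For two independent groups with equal n: n = 2·((z_{α/2} + z_β) / d)².
z_{α/2} + z_β = 1.960 + 1.036 = 2.996.
n = 2 × (2.996 / 0.60)² = 2 × 4.993² = 2 × 24.93 = 49.9.
Round up to the next whole participant.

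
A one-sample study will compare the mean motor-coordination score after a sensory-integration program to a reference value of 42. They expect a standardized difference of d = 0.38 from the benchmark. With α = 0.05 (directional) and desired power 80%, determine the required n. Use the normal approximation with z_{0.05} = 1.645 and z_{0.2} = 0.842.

n = 43

For a one-sample test: n = ((z_{α} + z_β) / d)².
z_{α} + z_β = 1.645 + 0.842 = 2.487.
n = (2.487 / 0.38)² = 6.545² = 42.83.
Round up.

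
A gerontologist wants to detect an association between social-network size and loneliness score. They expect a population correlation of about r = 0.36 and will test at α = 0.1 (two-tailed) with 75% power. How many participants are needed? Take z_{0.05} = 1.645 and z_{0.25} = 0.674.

n = 41

Fisher's z: C = ½·ln((1+r)/(1−r)) = ½·ln(2.1250) = 0.3769.
n = ((z_{α/2} + z_β)/C)² + 3.
(1.645 + 0.674) / 0.3769 = 2.319 / 0.3769 = 6.153.
n = 6.153² + 3 = 37.86 + 3 = 40.9.
Round up.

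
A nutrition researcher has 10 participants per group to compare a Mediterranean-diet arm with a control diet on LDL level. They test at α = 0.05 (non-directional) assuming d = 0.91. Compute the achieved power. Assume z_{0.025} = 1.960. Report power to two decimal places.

power ≈ 0.53

For two equal groups, power = Φ(d·√(n/2) − z_{α/2}).
d·√(n/2) = 0.91 × √(10/2) = 0.91 × 2.236 = 2.035.
z_β = 2.035 − 1.960 = 0.075.
Power = Φ(0.075) = 0.530.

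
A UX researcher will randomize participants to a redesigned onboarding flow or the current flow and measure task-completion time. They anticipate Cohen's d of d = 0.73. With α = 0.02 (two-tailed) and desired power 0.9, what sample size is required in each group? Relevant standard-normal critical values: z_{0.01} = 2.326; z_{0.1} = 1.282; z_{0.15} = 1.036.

n = 49 per group

For two independent groups with equal n: n = 2·((z_{α/2} + z_β) / d)².
z_{α/2} + z_β = 2.326 + 1.282 = 3.608.
n = 2 × (3.608 / 0.73)² = 2 × 4.942² = 2 × 24.43 = 48.9.
Round up to the next whole participant.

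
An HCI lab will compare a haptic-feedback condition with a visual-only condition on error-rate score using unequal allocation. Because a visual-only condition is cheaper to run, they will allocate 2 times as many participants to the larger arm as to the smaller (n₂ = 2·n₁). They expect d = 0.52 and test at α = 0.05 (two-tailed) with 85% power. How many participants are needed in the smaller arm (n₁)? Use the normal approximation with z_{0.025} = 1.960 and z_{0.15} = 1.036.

n₁ = 50

With allocation ratio k = n₂/n₁ = 2, Var(x̄₁−x̄₂) = σ²(1/n₁ + 1/(k·n₁)) = σ²·(k+1)/(k·n₁).
So n₁ = (1 + 1/k)·((z_{α/2} + z_β)/d)² = 1.500 × (2.996/0.52)².
n₁ = 1.500 × 33.20 = 49.8.
Round up: n₁ = 50, giving n₂ = 2 × 50 = 100.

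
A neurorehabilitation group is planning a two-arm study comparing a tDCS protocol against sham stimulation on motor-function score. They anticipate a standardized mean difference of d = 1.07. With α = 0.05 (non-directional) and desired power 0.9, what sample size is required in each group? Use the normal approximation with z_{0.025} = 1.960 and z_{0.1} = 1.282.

n = 19 per group

For two independent groups with equal n: n = 2·((z_{α/2} + z_β) / d)².
z_{α/2} + z_β = 1.960 + 1.282 = 3.242.
n = 2 × (3.242 / 1.07)² = 2 × 3.030² = 2 × 9.18 = 18.4.
Round up to the next whole participant.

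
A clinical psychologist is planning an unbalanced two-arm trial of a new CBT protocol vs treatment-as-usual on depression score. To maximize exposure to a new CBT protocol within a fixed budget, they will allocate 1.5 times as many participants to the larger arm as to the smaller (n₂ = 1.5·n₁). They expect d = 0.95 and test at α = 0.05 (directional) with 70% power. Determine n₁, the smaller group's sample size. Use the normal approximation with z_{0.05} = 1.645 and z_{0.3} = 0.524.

n₁ = 9

With allocation ratio k = n₂/n₁ = 1.5, Var(x̄₁−x̄₂) = σ²(1/n₁ + 1/(k·n₁)) = σ²·(k+1)/(k·n₁).
So n₁ = (1 + 1/k)·((z_{α} + z_β)/d)² = 1.667 × (2.169/0.95)².
n₁ = 1.667 × 5.21 = 8.7.
Round up: n₁ = 9, giving n₂ = ⌈1.5 × 9⌉ = ⌈13.5⌉ = 14.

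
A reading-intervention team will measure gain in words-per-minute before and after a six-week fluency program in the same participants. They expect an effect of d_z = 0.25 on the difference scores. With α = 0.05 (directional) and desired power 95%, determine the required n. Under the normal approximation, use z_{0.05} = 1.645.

n = 174 pairs

For a paired (one-sample on differences) test: n = ((z_{α} + z_β) / d)².
z_{α} + z_β = 1.645 + 1.645 = 3.290.
n = (3.290 / 0.25)² = 13.160² = 173.19.
Round up.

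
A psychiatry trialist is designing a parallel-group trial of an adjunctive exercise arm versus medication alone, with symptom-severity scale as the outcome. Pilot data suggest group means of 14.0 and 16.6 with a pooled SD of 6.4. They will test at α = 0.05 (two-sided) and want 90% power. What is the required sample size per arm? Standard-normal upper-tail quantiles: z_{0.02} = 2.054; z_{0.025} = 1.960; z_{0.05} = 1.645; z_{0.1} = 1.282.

Cohen's d = |M₁ − M₂| / SD_pooled = |14.0 − 16.6| / 6.4 = 2.6 / 6.4 = 0.406.
For two independent groups with equal n: n = 2·((z_{α/2} + z_β) / d)².
z_{α/2} + z_β = 1.960 + 1.282 = 3.242.
n = 2 × (3.242 / 0.406)² = 2 × 7.985² = 2 × 63.76 = 127.5.
Round up to the next whole participant.

n = 128 per group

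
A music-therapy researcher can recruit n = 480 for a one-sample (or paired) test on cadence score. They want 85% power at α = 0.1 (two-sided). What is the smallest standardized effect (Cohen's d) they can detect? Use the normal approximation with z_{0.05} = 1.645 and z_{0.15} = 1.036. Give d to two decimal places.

d_min ≈ 0.12

For a single sample (or paired design) of n = 480: d_min = (z_{α/2} + z_β)/√n.
z-sum = 1.645 + 1.036 = 2.681.
d_min = 2.681 / √480 = 2.681 / 21.909 = 0.122.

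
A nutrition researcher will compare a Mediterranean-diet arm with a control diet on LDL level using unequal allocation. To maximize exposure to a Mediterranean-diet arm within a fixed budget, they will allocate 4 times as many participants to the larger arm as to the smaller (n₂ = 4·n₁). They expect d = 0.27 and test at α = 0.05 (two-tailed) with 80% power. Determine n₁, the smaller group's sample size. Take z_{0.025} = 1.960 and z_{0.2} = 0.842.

With allocation ratio k = n₂/n₁ = 4, Var(x̄₁−x̄₂) = σ²(1/n₁ + 1/(k·n₁)) = σ²·(k+1)/(k·n₁).
So n₁ = (1 + 1/k)·((z_{α/2} + z_β)/d)² = 1.250 × (2.802/0.27)².
n₁ = 1.250 × 107.70 = 134.6.
Round up: n₁ = 135, giving n₂ = 4 × 135 = 540.

n₁ = 135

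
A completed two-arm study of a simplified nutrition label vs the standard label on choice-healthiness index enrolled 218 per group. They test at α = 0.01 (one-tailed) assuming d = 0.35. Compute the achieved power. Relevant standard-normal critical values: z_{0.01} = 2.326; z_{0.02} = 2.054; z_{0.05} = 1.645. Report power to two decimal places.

power ≈ 0.91

For two equal groups, power = Φ(d·√(n/2) − z_{α}).
d·√(n/2) = 0.35 × √(218/2) = 0.35 × 10.440 = 3.654.
z_β = 3.654 − 2.326 = 1.328.
Power = Φ(1.328) = 0.908.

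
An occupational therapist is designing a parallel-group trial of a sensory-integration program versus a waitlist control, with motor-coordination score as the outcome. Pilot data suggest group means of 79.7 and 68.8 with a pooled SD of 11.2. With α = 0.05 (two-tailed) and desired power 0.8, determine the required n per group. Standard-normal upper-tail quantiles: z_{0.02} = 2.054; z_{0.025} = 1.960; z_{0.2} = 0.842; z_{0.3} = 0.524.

Cohen's d = |M₁ − M₂| / SD_pooled = |79.7 − 68.8| / 11.2 = 10.9 / 11.2 = 0.973.
For two independent groups with equal n: n = 2·((z_{α/2} + z_β) / d)².
z_{α/2} + z_β = 1.960 + 0.842 = 2.802.
n = 2 × (2.802 / 0.973)² = 2 × 2.880² = 2 × 8.29 = 16.6.
Round up to the next whole participant.

n = 17 per group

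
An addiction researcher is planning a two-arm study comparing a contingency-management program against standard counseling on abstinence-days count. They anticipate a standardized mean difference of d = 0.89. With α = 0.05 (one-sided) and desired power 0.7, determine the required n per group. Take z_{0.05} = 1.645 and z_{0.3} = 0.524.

n = 12 per group

For two independent groups with equal n: n = 2·((z_{α} + z_β) / d)².
z_{α} + z_β = 1.645 + 0.524 = 2.169.
n = 2 × (2.169 / 0.89)² = 2 × 2.437² = 2 × 5.94 = 11.9.
Round up to the next whole participant.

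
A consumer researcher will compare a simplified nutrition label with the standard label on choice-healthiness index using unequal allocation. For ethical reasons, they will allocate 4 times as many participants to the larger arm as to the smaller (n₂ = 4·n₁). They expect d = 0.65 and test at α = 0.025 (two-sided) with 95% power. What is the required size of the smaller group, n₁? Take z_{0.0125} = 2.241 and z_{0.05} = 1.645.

n₁ = 45

With allocation ratio k = n₂/n₁ = 4, Var(x̄₁−x̄₂) = σ²(1/n₁ + 1/(k·n₁)) = σ²·(k+1)/(k·n₁).
So n₁ = (1 + 1/k)·((z_{α/2} + z_β)/d)² = 1.250 × (3.886/0.65)².
n₁ = 1.250 × 35.74 = 44.7.
Round up: n₁ = 45, giving n₂ = 4 × 45 = 180.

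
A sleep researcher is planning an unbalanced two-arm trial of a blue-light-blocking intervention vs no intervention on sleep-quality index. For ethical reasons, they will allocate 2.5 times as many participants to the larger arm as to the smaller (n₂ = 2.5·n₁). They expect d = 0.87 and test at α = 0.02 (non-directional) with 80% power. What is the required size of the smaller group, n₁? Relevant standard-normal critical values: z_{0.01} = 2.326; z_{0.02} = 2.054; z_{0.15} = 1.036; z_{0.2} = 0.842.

With allocation ratio k = n₂/n₁ = 2.5, Var(x̄₁−x̄₂) = σ²(1/n₁ + 1/(k·n₁)) = σ²·(k+1)/(k·n₁).
So n₁ = (1 + 1/k)·((z_{α/2} + z_β)/d)² = 1.400 × (3.168/0.87)².
n₁ = 1.400 × 13.26 = 18.6.
Round up: n₁ = 19, giving n₂ = ⌈2.5 × 19⌉ = ⌈47.5⌉ = 48.

n₁ = 19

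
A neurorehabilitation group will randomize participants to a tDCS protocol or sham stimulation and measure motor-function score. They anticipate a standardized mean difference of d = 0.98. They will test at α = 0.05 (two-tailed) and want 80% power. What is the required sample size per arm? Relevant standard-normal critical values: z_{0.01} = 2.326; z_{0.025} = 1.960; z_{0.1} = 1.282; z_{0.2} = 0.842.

n = 17 per group

For two independent groups with equal n: n = 2·((z_{α/2} + z_β) / d)².
z_{α/2} + z_β = 1.960 + 0.842 = 2.802.
n = 2 × (2.802 / 0.98)² = 2 × 2.859² = 2 × 8.17 = 16.3.
Round up to the next whole participant.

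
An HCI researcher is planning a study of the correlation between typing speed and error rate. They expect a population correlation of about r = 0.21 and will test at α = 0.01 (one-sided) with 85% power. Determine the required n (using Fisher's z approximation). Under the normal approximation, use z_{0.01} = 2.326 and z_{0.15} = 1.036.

Fisher's z: C = ½·ln((1+r)/(1−r)) = ½·ln(1.5316) = 0.2132.
n = ((z_{α} + z_β)/C)² + 3.
(2.326 + 1.036) / 0.2132 = 3.362 / 0.2132 = 15.769.
n = 15.769² + 3 = 248.67 + 3 = 251.7.
Round up.

n = 252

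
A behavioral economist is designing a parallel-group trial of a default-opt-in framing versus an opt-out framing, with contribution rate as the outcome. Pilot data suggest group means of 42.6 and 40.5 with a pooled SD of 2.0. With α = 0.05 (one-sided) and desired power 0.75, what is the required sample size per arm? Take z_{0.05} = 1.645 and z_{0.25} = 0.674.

Cohen's d = |M₁ − M₂| / SD_pooled = |42.6 − 40.5| / 2.0 = 2.1 / 2.0 = 1.050.
For two independent groups with equal n: n = 2·((z_{α} + z_β) / d)².
z_{α} + z_β = 1.645 + 0.674 = 2.319.
n = 2 × (2.319 / 1.050)² = 2 × 2.209² = 2 × 4.88 = 9.8.
Round up to the next whole participant.

n = 10 per group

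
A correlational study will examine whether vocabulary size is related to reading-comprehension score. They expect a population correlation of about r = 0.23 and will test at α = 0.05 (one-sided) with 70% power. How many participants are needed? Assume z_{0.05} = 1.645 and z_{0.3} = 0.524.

Fisher's z: C = ½·ln((1+r)/(1−r)) = ½·ln(1.5974) = 0.2342.
n = ((z_{α} + z_β)/C)² + 3.
(1.645 + 0.524) / 0.2342 = 2.169 / 0.2342 = 9.261.
n = 9.261² + 3 = 85.77 + 3 = 88.8.
Round up.

n = 89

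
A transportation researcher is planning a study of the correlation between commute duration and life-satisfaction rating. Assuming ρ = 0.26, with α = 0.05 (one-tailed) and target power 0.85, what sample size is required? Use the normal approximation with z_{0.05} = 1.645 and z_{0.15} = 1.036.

n = 105

Fisher's z: C = ½·ln((1+r)/(1−r)) = ½·ln(1.7027) = 0.2661.
n = ((z_{α} + z_β)/C)² + 3.
(1.645 + 1.036) / 0.2661 = 2.681 / 0.2661 = 10.075.
n = 10.075² + 3 = 101.51 + 3 = 104.5.
Round up.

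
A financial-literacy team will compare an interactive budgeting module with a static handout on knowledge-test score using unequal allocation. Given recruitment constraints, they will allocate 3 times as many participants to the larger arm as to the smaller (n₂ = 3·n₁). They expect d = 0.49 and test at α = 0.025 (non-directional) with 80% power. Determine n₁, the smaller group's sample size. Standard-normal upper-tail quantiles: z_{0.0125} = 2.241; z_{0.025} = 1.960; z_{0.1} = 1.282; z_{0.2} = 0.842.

n₁ = 53

With allocation ratio k = n₂/n₁ = 3, Var(x̄₁−x̄₂) = σ²(1/n₁ + 1/(k·n₁)) = σ²·(k+1)/(k·n₁).
So n₁ = (1 + 1/k)·((z_{α/2} + z_β)/d)² = 1.333 × (3.083/0.49)².
n₁ = 1.333 × 39.59 = 52.8.
Round up: n₁ = 53, giving n₂ = 3 × 53 = 159.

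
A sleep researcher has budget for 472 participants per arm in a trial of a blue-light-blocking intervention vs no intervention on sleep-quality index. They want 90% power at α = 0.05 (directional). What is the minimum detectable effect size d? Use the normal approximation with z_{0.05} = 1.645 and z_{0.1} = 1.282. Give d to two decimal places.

For two independent groups of n = 472 each: d_min = (z_{α} + z_β)·√(2/n).
z-sum = 1.645 + 1.282 = 2.927.
d_min = 2.927 × √(2/472) = 2.927 × 0.0651 = 0.191.

d_min ≈ 0.19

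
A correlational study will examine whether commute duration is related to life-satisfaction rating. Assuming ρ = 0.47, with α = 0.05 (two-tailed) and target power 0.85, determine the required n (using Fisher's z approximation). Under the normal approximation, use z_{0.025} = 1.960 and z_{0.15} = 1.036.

n = 38

Fisher's z: C = ½·ln((1+r)/(1−r)) = ½·ln(2.7736) = 0.5101.
n = ((z_{α/2} + z_β)/C)² + 3.
(1.960 + 1.036) / 0.5101 = 2.996 / 0.5101 = 5.873.
n = 5.873² + 3 = 34.50 + 3 = 37.5.
Round up.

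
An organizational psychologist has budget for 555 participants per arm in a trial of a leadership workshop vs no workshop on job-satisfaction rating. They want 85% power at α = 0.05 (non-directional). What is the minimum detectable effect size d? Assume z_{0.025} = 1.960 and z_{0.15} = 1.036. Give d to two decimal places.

d_min ≈ 0.18

For two independent groups of n = 555 each: d_min = (z_{α/2} + z_β)·√(2/n).
z-sum = 1.960 + 1.036 = 2.996.
d_min = 2.996 × √(2/555) = 2.996 × 0.0600 = 0.180.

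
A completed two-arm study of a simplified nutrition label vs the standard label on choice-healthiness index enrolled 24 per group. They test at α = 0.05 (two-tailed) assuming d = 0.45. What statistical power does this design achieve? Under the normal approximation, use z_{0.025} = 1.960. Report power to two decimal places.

For two equal groups, power = Φ(d·√(n/2) − z_{α/2}).
d·√(n/2) = 0.45 × √(24/2) = 0.45 × 3.464 = 1.559.
z_β = 1.559 − 1.960 = -0.401.
Power = Φ(-0.401) = 0.344.

power ≈ 0.34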